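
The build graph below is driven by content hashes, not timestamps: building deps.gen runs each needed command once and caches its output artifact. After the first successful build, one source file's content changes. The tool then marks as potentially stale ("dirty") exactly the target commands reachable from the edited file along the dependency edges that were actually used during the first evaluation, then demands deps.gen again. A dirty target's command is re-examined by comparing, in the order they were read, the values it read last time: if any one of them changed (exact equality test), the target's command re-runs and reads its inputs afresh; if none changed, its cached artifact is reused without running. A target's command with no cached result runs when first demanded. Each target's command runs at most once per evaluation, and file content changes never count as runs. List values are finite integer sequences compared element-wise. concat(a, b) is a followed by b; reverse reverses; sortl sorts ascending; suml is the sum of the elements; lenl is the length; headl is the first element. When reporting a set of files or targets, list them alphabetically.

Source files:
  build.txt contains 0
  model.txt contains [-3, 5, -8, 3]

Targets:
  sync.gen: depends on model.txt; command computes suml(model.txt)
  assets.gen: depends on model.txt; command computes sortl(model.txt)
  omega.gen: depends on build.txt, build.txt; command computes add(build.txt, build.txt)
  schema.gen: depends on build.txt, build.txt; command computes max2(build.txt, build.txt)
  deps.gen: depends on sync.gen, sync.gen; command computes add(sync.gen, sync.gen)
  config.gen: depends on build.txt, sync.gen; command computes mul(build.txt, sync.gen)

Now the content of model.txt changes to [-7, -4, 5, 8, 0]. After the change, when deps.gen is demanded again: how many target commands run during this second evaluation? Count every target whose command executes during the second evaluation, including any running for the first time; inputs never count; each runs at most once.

Initial pass — values computed on the first demand:
  sync.gen = suml([-3, 5, -8, 3]) = -3
  deps.gen = add(-3, -3) = -6

Second demand — change propagation:
  sync.gen: re-runs because model.txt [-3, 5, -8, 3]->[-7, -4, 5, 8, 0]; new result 2.
  deps.gen: re-runs because sync.gen -3->2; sync.gen -3->2; new result 4.

Run set: deps.gen, sync.gen (2 run).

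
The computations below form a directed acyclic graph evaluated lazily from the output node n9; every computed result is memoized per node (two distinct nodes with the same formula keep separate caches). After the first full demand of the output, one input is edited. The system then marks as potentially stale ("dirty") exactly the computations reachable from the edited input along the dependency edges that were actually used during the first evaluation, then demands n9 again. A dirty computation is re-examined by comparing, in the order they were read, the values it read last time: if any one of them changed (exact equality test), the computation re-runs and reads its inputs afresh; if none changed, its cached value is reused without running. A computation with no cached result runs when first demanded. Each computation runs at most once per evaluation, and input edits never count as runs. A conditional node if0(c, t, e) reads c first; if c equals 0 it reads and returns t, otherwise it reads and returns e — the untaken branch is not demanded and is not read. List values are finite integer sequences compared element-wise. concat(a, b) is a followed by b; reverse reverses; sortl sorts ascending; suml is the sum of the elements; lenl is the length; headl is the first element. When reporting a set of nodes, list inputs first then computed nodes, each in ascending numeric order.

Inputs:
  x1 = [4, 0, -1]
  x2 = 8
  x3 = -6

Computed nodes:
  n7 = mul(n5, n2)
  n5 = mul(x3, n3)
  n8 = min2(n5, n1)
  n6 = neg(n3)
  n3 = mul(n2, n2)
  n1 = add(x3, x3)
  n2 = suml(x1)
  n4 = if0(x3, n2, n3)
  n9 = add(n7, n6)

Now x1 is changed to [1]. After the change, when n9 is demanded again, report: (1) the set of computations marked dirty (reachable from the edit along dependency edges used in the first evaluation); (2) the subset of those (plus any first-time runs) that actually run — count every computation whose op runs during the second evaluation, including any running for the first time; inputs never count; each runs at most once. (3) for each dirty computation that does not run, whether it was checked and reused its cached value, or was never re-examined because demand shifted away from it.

The edit dirties: n2, n3, n5, n6, n7, n9.
6 computations run: n2, n3, n5, n6, n7, n9.
No dirty computation escaped a run.

First demand of the output computes:
  n2 = suml([4, 0, -1]) = 3
  n3 = mul(3, 3) = 9
  n5 = mul(-6, 9) = -54
  n6 = neg(9) = -9
  n7 = mul(-54, 3) = -162
  n9 = add(-162, -9) = -171

After the edit, cleaning proceeds:
  n2: a read changed (x1 [4, 0, -1]->[1]) — executes, giving 1.
  n3: a read changed (n2 3->1; n2 3->1) — executes, giving 1.
  n5: a read changed (n3 9->1) — executes, giving -6.
  n6: a read changed (n3 9->1) — executes, giving -1.
  n7: a read changed (n5 -54->-6; n2 3->1) — executes, giving -6.
  n9: a read changed (n7 -162->-6; n6 -9->-1) — executes, giving -7.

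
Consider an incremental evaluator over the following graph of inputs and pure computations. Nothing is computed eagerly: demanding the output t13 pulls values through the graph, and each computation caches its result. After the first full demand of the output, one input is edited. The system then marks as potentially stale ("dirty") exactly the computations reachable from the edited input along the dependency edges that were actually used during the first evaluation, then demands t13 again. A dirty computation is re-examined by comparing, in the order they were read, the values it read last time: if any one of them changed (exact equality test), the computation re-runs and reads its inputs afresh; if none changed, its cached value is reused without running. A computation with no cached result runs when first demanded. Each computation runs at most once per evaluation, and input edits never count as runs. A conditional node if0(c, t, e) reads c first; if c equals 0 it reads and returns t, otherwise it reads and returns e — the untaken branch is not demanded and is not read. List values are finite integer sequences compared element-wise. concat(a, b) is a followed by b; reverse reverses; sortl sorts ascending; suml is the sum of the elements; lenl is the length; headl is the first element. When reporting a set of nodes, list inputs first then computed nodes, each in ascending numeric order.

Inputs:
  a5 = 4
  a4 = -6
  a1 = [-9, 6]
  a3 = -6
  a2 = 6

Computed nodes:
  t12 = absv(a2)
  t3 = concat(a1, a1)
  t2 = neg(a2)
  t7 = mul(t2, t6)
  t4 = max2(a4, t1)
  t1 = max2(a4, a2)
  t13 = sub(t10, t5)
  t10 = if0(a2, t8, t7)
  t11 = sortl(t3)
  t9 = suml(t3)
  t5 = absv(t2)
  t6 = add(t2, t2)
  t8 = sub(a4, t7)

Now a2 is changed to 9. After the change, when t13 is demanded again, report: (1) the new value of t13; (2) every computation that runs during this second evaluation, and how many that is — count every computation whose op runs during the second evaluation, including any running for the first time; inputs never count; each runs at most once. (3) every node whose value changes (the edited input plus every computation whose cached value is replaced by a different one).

t13 now evaluates to 153.
Run set: t2, t5, t6, t7, t10, t13 (6 run).
Changed values: a2, t2, t5, t6, t7, t10, t13.

Initial pass — values computed on the first demand:
  t2 = neg(6) = -6
  t5 = absv(-6) = 6
  t6 = add(-6, -6) = -12
  t7 = mul(-6, -12) = 72
  t10 = if0(a2=6 -> else branch t7) = 72
  t13 = sub(72, 6) = 66

Second demand — change propagation:
  t2: re-runs because a2 6->9; new result -9.
  t5: re-runs because t2 -6->-9; new result 9.
  t6: re-runs because t2 -6->-9; t2 -6->-9; new result -18.
  t7: re-runs because t2 -6->-9; t6 -12->-18; new result 162.
  t10: re-runs because a2 6->9; t7 72->162; new result 162.
  t13: re-runs because t10 72->162; t5 6->9; new result 153.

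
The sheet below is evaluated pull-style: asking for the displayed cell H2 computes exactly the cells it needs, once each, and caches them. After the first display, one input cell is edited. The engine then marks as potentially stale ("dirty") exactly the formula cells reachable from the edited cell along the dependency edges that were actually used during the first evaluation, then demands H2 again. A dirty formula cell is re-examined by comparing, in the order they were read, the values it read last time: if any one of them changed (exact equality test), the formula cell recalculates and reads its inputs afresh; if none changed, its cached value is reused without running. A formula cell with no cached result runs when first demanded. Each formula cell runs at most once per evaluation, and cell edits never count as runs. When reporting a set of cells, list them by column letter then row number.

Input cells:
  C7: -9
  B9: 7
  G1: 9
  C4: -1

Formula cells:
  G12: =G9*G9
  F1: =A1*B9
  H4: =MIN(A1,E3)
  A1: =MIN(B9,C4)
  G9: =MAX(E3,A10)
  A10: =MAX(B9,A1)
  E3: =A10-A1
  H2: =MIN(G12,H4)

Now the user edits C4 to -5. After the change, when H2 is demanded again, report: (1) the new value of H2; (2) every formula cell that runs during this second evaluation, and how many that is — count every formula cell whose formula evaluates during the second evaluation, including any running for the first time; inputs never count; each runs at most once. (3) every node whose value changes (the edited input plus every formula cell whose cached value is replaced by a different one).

Demanding H2 again yields -5.
7 formula cells run: A1, A10, E3, G9, G12, H2, H4.
The nodes whose values change: A1, C4, E3, G9, G12, H2, H4.

First demand of the output computes:
  A1 = MIN(7, -1) = -1
  A10 = MAX(7, -1) = 7
  E3 = 7 - -1 = 8
  G9 = MAX(8, 7) = 8
  G12 = 8 * 8 = 64
  H4 = MIN(-1, 8) = -1
  H2 = MIN(64, -1) = -1

After the edit, cleaning proceeds:
  A1: a read changed (C4 -1->-5) — executes, giving -5.
  A10: a read changed (A1 -1->-5) — executes, giving 7 — identical to its old value.
  E3: a read changed (A1 -1->-5) — executes, giving 12.
  G9: a read changed (E3 8->12) — executes, giving 12.
  G12: a read changed (G9 8->12; G9 8->12) — executes, giving 144.
  H4: a read changed (A1 -1->-5; E3 8->12) — executes, giving -5.
  H2: a read changed (G12 64->144; H4 -1->-5) — executes, giving -5.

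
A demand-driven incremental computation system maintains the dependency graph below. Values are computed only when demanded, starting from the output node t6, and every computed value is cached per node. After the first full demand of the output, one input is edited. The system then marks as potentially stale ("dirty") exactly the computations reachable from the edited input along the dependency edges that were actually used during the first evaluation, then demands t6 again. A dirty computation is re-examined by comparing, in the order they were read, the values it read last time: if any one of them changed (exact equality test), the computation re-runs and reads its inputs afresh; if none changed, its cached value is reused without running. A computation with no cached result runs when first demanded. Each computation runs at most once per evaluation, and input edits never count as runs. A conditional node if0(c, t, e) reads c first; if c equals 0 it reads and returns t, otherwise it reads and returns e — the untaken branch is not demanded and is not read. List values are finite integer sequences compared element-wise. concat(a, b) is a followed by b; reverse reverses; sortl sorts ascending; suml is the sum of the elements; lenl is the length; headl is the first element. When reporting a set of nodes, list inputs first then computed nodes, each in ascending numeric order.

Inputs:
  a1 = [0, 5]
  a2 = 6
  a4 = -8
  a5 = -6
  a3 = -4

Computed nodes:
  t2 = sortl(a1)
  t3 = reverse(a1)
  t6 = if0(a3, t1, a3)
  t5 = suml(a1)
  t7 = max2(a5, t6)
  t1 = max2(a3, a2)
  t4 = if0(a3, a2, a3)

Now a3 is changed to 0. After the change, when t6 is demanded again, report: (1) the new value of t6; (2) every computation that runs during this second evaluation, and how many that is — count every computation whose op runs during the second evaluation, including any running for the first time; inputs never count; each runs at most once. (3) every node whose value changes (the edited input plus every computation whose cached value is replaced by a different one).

New value of t6: 6.
Computations that run: t1, t6 — 2 in total.
Values that change: a3, t6.
Key observation: a condition flipped, so demand reaches new nodes — t1 runs for the first time.

First evaluation (everything demanded from the output):
  t6 = if0(a3=-4 -> else branch a3) = -4

Propagation after the edit:
  t1: demanded for the first time — runs, produces 6.
  t6: runs — a3 -4->0; a3 -4->0; result 6.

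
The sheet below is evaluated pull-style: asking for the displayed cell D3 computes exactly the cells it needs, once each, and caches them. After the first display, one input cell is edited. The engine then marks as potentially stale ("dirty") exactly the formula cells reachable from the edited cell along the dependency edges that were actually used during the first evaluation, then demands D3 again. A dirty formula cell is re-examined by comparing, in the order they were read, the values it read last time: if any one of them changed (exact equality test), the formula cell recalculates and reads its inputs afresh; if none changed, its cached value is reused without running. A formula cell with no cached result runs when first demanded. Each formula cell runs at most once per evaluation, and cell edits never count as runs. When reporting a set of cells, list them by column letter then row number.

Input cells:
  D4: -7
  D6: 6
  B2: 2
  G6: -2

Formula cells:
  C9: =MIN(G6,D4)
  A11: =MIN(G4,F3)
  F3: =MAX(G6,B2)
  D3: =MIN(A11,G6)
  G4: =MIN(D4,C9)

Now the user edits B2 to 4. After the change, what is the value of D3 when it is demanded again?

First demand of the output computes:
  C9 = MIN(-2, -7) = -7
  F3 = MAX(-2, 2) = 2
  G4 = MIN(-7, -7) = -7
  A11 = MIN(-7, 2) = -7
  D3 = MIN(-7, -2) = -7

After the edit, cleaning proceeds:
  F3: a read changed (B2 2->4) — executes, giving 4.
  A11: a read changed (F3 2->4) — executes, giving -7 — identical to its old value.
  D3: dirty, but its reads are unchanged (A11 unchanged, G6 unchanged); cached -7 stands.

Note the absorption at A11: it re-runs yet its value is the same, leaving the output's value untouched.

Demanding D3 again yields -7.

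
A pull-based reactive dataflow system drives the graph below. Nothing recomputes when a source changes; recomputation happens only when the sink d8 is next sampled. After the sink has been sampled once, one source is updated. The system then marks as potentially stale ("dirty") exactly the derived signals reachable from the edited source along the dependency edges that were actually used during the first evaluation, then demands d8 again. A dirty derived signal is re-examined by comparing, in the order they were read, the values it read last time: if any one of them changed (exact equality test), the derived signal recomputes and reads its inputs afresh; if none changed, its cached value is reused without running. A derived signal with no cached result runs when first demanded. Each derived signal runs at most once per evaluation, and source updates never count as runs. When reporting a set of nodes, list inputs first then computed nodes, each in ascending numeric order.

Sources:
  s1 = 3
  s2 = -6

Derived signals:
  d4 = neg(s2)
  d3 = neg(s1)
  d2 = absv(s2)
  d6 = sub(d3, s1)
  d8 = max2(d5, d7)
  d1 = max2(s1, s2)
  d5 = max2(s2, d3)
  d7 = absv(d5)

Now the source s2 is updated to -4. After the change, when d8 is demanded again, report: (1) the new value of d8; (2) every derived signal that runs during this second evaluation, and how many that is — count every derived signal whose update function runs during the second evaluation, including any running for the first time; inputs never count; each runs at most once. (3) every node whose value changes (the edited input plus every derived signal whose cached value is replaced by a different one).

New value of d8: 3.
Derived signals that run: d5 — 1 in total.
Values that change: s2.
Key observation: the change is absorbed at d5 — it re-runs but produces the same value, and the output's value is unchanged.

First evaluation (everything demanded from the output):
  d3 = neg(3) = -3
  d5 = max2(-6, -3) = -3
  d7 = absv(-3) = 3
  d8 = max2(-3, 3) = 3

Propagation after the edit:
  d5: runs — s2 -6->-4; result -3 (same value as before).
  d7: checked — values it read are unchanged (d5 unchanged); reused cached 3 without running.
  d8: checked — values it read are unchanged (d5 unchanged, d7 unchanged); reused cached 3 without running.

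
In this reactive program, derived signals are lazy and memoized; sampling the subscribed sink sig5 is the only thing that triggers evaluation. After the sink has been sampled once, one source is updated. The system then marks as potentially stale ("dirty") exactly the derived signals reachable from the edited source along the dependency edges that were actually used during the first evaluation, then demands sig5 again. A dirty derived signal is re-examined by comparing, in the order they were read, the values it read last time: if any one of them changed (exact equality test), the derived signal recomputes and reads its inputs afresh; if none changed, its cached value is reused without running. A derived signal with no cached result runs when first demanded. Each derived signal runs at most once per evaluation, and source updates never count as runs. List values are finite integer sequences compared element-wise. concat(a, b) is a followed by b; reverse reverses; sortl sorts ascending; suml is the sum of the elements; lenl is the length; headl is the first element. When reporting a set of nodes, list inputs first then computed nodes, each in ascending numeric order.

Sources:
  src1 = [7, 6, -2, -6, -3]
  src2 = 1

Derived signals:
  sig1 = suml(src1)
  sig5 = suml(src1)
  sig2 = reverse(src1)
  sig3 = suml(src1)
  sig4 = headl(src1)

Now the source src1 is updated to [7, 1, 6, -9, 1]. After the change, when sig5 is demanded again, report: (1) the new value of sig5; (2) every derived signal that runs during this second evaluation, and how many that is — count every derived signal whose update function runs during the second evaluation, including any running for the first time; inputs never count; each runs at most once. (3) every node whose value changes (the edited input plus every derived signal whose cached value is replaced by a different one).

First demand of the output computes:
  sig5 = suml([7, 6, -2, -6, -3]) = 2

After the edit, cleaning proceeds:
  sig5: a read changed (src1 [7, 6, -2, -6, -3]->[7, 1, 6, -9, 1]) — executes, giving 6.

Demanding sig5 again yields 6.
1 derived signals run: sig5.
The nodes whose values change: src1, sig5.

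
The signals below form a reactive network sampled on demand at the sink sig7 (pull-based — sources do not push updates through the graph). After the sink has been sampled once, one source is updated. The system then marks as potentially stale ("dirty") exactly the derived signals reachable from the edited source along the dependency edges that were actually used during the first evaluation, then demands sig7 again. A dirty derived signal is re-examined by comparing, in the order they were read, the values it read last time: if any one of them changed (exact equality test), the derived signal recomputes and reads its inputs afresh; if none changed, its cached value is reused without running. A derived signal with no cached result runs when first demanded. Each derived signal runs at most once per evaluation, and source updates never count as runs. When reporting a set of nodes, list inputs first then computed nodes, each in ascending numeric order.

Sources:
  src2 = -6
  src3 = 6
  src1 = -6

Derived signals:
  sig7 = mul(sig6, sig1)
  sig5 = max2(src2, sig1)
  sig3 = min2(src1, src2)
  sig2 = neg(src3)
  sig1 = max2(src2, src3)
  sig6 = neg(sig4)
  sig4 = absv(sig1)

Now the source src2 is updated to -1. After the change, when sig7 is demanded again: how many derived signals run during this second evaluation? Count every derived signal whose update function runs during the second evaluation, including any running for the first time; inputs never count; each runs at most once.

Initial pass — values computed on the first demand:
  sig1 = max2(-6, 6) = 6
  sig4 = absv(6) = 6
  sig6 = neg(6) = -6
  sig7 = mul(-6, 6) = -36

Second demand — change propagation:
  sig1: re-runs because src2 -6->-1; new result 6 (unchanged).
  sig4: re-examined; everything it read last time is the same (sig1 unchanged) — cache 6 kept, no run.
  sig6: re-examined; everything it read last time is the same (sig4 unchanged) — cache -6 kept, no run.
  sig7: re-examined; everything it read last time is the same (sig6 unchanged, sig1 unchanged) — cache -36 kept, no run.

The important point: sig1 recomputes to an identical value, and the output ends up unchanged.

Run set: sig1 (1 run).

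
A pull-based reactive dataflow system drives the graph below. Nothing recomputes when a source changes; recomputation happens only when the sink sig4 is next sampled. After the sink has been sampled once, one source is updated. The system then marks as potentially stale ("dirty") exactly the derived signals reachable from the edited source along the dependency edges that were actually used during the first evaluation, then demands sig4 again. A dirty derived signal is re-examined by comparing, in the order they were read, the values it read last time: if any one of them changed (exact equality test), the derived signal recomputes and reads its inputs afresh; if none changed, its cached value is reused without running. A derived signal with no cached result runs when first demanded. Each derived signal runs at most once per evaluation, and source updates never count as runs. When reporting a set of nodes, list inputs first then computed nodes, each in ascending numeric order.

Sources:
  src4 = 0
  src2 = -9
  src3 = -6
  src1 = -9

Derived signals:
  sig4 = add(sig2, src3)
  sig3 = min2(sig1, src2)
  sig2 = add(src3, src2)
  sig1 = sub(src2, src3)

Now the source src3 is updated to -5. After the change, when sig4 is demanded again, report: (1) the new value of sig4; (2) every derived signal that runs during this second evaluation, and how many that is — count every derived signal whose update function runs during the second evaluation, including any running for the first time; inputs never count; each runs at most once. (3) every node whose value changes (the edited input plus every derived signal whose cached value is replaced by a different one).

New value of sig4: -19.
Derived signals that run: sig2, sig4 — 2 in total.
Values that change: src3, sig2, sig4.

First evaluation (everything demanded from the output):
  sig2 = add(-6, -9) = -15
  sig4 = add(-15, -6) = -21

Propagation after the edit:
  sig2: runs — src3 -6->-5; result -14.
  sig4: runs — sig2 -15->-14; src3 -6->-5; result -19.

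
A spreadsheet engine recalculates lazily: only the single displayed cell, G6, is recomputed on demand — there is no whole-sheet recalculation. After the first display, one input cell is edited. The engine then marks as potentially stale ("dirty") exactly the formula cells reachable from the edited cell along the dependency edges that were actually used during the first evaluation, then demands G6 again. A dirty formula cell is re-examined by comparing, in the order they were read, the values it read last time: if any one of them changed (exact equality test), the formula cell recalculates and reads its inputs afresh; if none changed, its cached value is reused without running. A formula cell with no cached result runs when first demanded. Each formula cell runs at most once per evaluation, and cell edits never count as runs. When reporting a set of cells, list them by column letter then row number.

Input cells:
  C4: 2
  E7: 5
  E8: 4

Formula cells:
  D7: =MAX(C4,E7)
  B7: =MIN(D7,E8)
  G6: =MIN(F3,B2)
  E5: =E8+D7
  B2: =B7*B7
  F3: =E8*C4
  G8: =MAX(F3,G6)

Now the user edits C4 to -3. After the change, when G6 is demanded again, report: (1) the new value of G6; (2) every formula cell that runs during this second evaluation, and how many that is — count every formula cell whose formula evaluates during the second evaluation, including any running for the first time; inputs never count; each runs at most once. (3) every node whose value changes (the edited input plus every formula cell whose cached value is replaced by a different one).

New value of G6: -12.
Formula cells that run: D7, F3, G6 — 3 in total.
Values that change: C4, F3, G6.
Key observation: the cutoff stops propagation at B7 — its inputs' values are unchanged, so it reuses its cache.

First evaluation (everything demanded from the output):
  D7 = MAX(2, 5) = 5
  B7 = MIN(5, 4) = 4
  B2 = 4 * 4 = 16
  F3 = 4 * 2 = 8
  G6 = MIN(8, 16) = 8

Propagation after the edit:
  D7: runs — C4 2->-3; result 5 (same value as before).
  B7: checked — values it read are unchanged (D7 unchanged, E8 unchanged); reused cached 4 without running.
  B2: checked — values it read are unchanged (B7 unchanged, B7 unchanged); reused cached 16 without running.
  F3: runs — C4 2->-3; result -12.
  G6: runs — F3 8->-12; result -12.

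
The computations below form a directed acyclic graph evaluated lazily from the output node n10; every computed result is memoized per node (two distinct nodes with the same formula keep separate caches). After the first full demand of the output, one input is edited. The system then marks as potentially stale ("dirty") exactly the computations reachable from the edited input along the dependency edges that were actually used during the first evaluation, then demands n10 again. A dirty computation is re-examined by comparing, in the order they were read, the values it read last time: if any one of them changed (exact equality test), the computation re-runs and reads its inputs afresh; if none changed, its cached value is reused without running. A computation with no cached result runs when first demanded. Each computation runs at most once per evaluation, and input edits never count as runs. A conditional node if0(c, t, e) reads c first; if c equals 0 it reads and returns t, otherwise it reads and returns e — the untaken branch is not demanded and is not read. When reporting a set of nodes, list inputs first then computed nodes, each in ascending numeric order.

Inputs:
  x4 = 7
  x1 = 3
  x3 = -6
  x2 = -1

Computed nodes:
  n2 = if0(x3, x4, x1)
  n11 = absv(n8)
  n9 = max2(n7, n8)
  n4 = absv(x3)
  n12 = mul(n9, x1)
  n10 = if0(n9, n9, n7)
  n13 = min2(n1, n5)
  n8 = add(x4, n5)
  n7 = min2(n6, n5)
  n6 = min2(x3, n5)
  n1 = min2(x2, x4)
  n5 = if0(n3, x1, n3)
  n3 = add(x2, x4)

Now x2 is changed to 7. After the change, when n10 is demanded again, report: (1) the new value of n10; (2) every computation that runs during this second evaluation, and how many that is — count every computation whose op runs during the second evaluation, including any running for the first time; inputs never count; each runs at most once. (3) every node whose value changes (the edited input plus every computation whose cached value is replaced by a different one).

First demand of the output computes:
  n3 = add(-1, 7) = 6
  n5 = if0(n3=6 -> else branch n3) = 6
  n6 = min2(-6, 6) = -6
  n7 = min2(-6, 6) = -6
  n8 = add(7, 6) = 13
  n9 = max2(-6, 13) = 13
  n10 = if0(n9=13 -> else branch n7) = -6

After the edit, cleaning proceeds:
  n3: a read changed (x2 -1->7) — executes, giving 14.
  n5: a read changed (n3 6->14; n3 6->14) — executes, giving 14.
  n6: a read changed (n5 6->14) — executes, giving -6 — identical to its old value.
  n7: a read changed (n5 6->14) — executes, giving -6 — identical to its old value.
  n8: a read changed (n5 6->14) — executes, giving 21.
  n9: a read changed (n8 13->21) — executes, giving 21.
  n10: a read changed (n9 13->21) — executes, giving -6 — identical to its old value.

Demanding n10 again yields -6.
7 computations run: n3, n5, n6, n7, n8, n9, n10.
The nodes whose values change: x2, n3, n5, n8, n9.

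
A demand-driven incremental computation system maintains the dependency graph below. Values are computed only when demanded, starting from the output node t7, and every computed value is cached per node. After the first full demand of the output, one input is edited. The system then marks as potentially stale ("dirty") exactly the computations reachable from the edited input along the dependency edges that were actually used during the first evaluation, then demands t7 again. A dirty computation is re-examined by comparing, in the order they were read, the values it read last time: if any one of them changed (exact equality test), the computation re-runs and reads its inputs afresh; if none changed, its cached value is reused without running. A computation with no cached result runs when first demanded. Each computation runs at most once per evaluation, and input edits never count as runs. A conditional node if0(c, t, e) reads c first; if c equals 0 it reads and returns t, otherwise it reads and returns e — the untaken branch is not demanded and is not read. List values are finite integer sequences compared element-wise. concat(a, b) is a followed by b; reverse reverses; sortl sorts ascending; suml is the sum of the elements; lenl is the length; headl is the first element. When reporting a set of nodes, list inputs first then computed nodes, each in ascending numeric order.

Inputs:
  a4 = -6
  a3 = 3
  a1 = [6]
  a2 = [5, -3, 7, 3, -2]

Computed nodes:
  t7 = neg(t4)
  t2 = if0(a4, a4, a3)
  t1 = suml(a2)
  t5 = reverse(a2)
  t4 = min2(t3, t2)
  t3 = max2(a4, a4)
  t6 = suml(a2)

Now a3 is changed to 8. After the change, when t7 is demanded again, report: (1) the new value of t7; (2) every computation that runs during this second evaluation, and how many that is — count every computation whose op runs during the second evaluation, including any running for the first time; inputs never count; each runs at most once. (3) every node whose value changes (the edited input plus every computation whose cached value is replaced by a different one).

First evaluation (everything demanded from the output):
  t2 = if0(a4=-6 -> else branch a3) = 3
  t3 = max2(-6, -6) = -6
  t4 = min2(-6, 3) = -6
  t7 = neg(-6) = 6

Propagation after the edit:
  t2: runs — a3 3->8; result 8.
  t4: runs — t2 3->8; result -6 (same value as before).
  t7: checked — values it read are unchanged (t4 unchanged); reused cached 6 without running.

Key observation: the change is absorbed at t4 — it re-runs but produces the same value, and the output's value is unchanged.

New value of t7: 6.
Computations that run: t2, t4 — 2 in total.
Values that change: a3, t2.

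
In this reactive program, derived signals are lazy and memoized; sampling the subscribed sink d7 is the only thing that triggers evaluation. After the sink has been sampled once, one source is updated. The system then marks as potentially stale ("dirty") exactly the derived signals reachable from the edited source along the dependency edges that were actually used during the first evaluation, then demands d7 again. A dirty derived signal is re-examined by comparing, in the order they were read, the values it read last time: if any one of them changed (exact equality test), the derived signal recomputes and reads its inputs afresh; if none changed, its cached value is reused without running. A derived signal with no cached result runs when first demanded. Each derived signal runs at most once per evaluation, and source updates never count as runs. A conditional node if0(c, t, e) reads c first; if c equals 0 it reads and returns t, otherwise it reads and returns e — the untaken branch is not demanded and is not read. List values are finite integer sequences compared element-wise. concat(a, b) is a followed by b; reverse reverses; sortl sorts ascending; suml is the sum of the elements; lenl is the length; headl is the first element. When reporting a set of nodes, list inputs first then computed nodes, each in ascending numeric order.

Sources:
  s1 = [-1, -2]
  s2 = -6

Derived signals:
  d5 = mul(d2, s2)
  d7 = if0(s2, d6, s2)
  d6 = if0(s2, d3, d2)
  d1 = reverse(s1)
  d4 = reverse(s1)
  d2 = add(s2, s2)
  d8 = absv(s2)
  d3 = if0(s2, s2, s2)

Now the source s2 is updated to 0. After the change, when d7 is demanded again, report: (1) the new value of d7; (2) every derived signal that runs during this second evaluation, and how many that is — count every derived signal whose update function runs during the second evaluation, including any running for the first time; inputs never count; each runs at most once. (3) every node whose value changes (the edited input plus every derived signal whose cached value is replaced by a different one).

First demand of the output computes:
  d7 = if0(s2=-6 -> else branch s2) = -6

After the edit, cleaning proceeds:
  d3: had never run; runs now, result 0.
  d6: had never run; runs now, result 0.
  d7: a read changed (s2 -6->0; s2 -6->0) — executes, giving 0.

Note the branch switch — d3, d6 had no cache and run now for the first time.

Demanding d7 again yields 0.
3 derived signals run: d3, d6, d7.
The nodes whose values change: s2, d7.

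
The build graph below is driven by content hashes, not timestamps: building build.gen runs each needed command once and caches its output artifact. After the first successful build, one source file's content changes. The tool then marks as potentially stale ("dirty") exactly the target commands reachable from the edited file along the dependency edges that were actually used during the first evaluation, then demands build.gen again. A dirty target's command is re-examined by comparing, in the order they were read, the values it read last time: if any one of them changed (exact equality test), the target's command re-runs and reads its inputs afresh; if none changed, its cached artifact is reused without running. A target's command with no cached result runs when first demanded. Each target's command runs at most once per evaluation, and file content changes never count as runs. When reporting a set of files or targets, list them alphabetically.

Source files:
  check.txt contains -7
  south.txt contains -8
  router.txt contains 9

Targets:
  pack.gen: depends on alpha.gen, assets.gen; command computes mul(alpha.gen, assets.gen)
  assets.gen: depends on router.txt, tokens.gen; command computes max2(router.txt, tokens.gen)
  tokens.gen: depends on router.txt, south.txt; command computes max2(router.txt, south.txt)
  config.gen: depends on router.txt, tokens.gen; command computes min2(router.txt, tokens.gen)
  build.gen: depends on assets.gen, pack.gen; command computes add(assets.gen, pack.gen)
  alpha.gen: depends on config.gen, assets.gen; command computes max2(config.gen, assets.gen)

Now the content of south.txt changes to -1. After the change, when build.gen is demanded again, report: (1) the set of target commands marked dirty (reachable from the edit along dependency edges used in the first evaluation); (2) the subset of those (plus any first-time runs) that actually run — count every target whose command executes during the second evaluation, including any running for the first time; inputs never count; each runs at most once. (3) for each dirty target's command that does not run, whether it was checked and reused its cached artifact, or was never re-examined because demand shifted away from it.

Initial pass — values computed on the first demand:
  tokens.gen = max2(9, -8) = 9
  assets.gen = max2(9, 9) = 9
  config.gen = min2(9, 9) = 9
  alpha.gen = max2(9, 9) = 9
  pack.gen = mul(9, 9) = 81
  build.gen = add(9, 81) = 90

Second demand — change propagation:
  tokens.gen: re-runs because south.txt -8->-1; new result 9 (unchanged).
  assets.gen: re-examined; everything it read last time is the same (router.txt unchanged, tokens.gen unchanged) — cache 9 kept, no run.
  config.gen: re-examined; everything it read last time is the same (router.txt unchanged, tokens.gen unchanged) — cache 9 kept, no run.
  alpha.gen: re-examined; everything it read last time is the same (config.gen unchanged, assets.gen unchanged) — cache 9 kept, no run.
  pack.gen: re-examined; everything it read last time is the same (alpha.gen unchanged, assets.gen unchanged) — cache 81 kept, no run.
  build.gen: re-examined; everything it read last time is the same (assets.gen unchanged, pack.gen unchanged) — cache 90 kept, no run.

The important point: tokens.gen recomputes to an identical value, and the output ends up unchanged.

Dirty set: alpha.gen, assets.gen, build.gen, config.gen, pack.gen, tokens.gen.
Run set: tokens.gen (1 run).
Re-examined without running (cache reused): alpha.gen, assets.gen, build.gen, config.gen, pack.gen.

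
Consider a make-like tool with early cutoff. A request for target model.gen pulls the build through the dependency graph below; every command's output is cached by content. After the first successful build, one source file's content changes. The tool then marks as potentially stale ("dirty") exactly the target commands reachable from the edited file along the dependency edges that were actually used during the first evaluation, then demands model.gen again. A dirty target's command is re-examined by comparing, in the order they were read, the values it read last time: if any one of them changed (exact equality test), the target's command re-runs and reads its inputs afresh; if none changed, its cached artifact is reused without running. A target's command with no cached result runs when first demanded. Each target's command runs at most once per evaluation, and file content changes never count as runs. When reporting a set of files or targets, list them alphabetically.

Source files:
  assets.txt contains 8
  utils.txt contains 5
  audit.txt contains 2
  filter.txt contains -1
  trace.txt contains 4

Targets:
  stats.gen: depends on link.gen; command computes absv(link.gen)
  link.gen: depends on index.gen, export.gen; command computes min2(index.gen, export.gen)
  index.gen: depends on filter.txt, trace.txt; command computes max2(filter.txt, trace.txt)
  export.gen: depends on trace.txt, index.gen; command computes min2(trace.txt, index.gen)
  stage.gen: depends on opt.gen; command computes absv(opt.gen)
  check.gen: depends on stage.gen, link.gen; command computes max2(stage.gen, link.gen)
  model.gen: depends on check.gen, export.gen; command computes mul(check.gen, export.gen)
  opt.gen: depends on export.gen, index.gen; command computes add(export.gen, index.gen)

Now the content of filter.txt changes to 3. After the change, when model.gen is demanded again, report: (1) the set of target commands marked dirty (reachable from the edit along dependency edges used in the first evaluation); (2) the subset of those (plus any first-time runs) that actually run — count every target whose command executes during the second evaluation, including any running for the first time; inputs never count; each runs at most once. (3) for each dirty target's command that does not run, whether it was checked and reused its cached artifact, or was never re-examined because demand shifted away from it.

The edit dirties: check.gen, export.gen, index.gen, link.gen, model.gen, opt.gen, stage.gen.
1 target commands run: index.gen.
Cache hits after checking: check.gen, export.gen, link.gen, model.gen, opt.gen, stage.gen.
Note the absorption at index.gen: it re-runs yet its value is the same, leaving the output's value untouched.

First demand of the output computes:
  index.gen = max2(-1, 4) = 4
  export.gen = min2(4, 4) = 4
  link.gen = min2(4, 4) = 4
  opt.gen = add(4, 4) = 8
  stage.gen = absv(8) = 8
  check.gen = max2(8, 4) = 8
  model.gen = mul(8, 4) = 32

After the edit, cleaning proceeds:
  index.gen: a read changed (filter.txt -1->3) — executes, giving 4 — identical to its old value.
  export.gen: dirty, but its reads are unchanged (trace.txt unchanged, index.gen unchanged); cached 4 stands.
  link.gen: dirty, but its reads are unchanged (index.gen unchanged, export.gen unchanged); cached 4 stands.
  opt.gen: dirty, but its reads are unchanged (export.gen unchanged, index.gen unchanged); cached 8 stands.
  stage.gen: dirty, but its reads are unchanged (opt.gen unchanged); cached 8 stands.
  check.gen: dirty, but its reads are unchanged (stage.gen unchanged, link.gen unchanged); cached 8 stands.
  model.gen: dirty, but its reads are unchanged (check.gen unchanged, export.gen unchanged); cached 32 stands.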